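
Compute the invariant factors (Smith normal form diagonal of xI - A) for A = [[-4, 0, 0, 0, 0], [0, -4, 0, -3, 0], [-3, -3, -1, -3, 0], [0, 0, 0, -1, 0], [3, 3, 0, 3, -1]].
x + 1, (x + 1)(x + 4), (x + 1)(x + 4)

The Jordan structure of A has elementary divisors (x + 4), (x + 4), (x + 1), (x + 1), (x + 1). Arranging the block sizes at each eigenvalue in decreasing order and taking row products gives the invariant factors.

Invariant factors (smallest first, each dividing the next): x + 1, (x + 1)(x + 4), (x + 1)(x + 4).

Check: the last factor (x + 1)(x + 4) is the minimal polynomial, and the product (x + 1)^3(x + 4)^2 is the characteristic polynomial.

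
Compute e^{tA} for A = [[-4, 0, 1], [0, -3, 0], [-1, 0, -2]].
e^{tA} = [[(1 - t)*e^{-3*t}, 0, t*e^{-3*t}], [0, e^{-3*t}, 0], [-t*e^{-3*t}, 0, (t + 1)*e^{-3*t}]]

A has Jordan form J = [[-3, 1, 0], [0, -3, 0], [0, 0, -3]] with A = PJP^{-1}, so e^{tA} = P e^{tJ} P^{-1}.

For a Jordan block J_k(λ), e^{tJ_k(λ)} = e^{λt} · (I + tN + t^2 N^2/2! + ... + t^{k-1} N^{k-1}/(k-1)!) where N is the nilpotent superdiagonal part.

Assembling the blocks and conjugating back gives the entries of e^{tA} as shown above.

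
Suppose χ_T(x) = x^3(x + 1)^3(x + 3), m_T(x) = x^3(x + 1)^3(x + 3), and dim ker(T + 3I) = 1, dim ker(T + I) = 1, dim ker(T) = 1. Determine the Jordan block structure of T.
Jordan blocks: (-3, 1), (-1, 3), (0, 3)

λ = -3: algebraic multiplicity 1 (exponent in χ_T), largest block size 1 (exponent in m_T), 1 block (geometric multiplicity). This forces block sizes [1].
λ = -1: algebraic multiplicity 3 (exponent in χ_T), largest block size 3 (exponent in m_T), 1 block (geometric multiplicity). This forces block sizes [3].
λ = 0: algebraic multiplicity 3 (exponent in χ_T), largest block size 3 (exponent in m_T), 1 block (geometric multiplicity). This forces block sizes [3].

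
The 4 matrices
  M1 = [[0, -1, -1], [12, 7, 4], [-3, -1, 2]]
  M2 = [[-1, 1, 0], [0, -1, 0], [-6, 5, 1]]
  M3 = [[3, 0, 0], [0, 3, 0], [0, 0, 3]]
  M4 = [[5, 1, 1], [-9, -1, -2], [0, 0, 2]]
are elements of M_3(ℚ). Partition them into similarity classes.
4 classes: {M1}, {M2}, {M3}, {M4}

Characteristic polynomials: χ_{M1} = (x - 3)^3, χ_{M2} = (x - 1)(x + 1)^2, χ_{M3} = (x - 3)^3, χ_{M4} = (x - 2)^3.

{M1}: invariant factors x - 3, (x - 3)^2.

{M2}: invariant factors (x - 1)(x + 1)^2.

{M3}: invariant factors x - 3, x - 3, x - 3.

{M4}: invariant factors (x - 2)^3.

Matrices are similar if and only if their invariant-factor lists agree; the partition into similarity classes is {M1}, {M2}, {M3}, {M4}.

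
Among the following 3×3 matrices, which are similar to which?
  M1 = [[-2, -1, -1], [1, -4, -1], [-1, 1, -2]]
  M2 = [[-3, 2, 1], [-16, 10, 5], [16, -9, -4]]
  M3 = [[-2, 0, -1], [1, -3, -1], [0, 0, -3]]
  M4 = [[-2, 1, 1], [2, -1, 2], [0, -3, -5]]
Characteristic polynomials: χ_{M1} = (x + 2)(x + 3)^2, χ_{M2} = (x - 1)^3, χ_{M3} = (x + 2)(x + 3)^2, χ_{M4} = (x + 2)(x + 3)^2.

{M1, M3}: invariant factors x + 3, (x + 2)(x + 3).

{M2}: invariant factors (x - 1)^3.

{M4}: invariant factors (x + 2)(x + 3)^2.

Matrices are similar if and only if their invariant-factor lists agree; the partition into similarity classes is {M1, M3}, {M2}, {M4}.

3 classes: {M1, M3}, {M2}, {M4}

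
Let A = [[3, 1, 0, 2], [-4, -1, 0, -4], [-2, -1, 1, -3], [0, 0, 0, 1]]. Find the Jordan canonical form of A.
J = [[1, 1, 0, 0], [0, 1, 0, 0], [0, 0, 1, 1], [0, 0, 0, 1]]

The characteristic polynomial is det(xI - A) = (x - 1)^4, so the eigenvalues are 1 (algebraic multiplicity 4).

For λ = 1: rank(A - I) = 2, rank((A - I)^2) = 0. The eigenspace has dimension 4 - 2 = 2, so there are 2 Jordan blocks; the rank sequence gives block sizes [2, 2].

Assembling the blocks gives the Jordan form J above.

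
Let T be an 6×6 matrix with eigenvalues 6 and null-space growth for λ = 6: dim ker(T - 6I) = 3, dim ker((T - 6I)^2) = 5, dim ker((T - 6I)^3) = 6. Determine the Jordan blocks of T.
λ = 6: successive nullity increments [3, 2, 1] count blocks of size ≥ k; block sizes are [3, 2, 1].

Jordan blocks: (6, 3), (6, 2), (6, 1)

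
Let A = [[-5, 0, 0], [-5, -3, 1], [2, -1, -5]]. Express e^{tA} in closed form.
e^{tA} = [[e^{-5*t}, 0, 0], [(-(3*t + 2)*e^{t} + 2)*e^{-5*t}, (t + 1)*e^{-4*t}, t*e^{-4*t}], [((3*t - 1)*e^{t} + 1)*e^{-5*t}, -t*e^{-4*t}, (1 - t)*e^{-4*t}]]

A has Jordan form J = [[-5, 0, 0], [0, -4, 1], [0, 0, -4]] with A = PJP^{-1}, so e^{tA} = P e^{tJ} P^{-1}.

For a Jordan block J_k(λ), e^{tJ_k(λ)} = e^{λt} · (I + tN + t^2 N^2/2! + ... + t^{k-1} N^{k-1}/(k-1)!) where N is the nilpotent superdiagonal part.

Assembling the blocks and conjugating back gives the entries of e^{tA} as shown above.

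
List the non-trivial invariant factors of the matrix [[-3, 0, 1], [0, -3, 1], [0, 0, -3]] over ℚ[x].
x + 3, (x + 3)^2

The Jordan structure of A has elementary divisors (x + 3)^2, (x + 3). Arranging the block sizes at each eigenvalue in decreasing order and taking row products gives the invariant factors.

Invariant factors (smallest first, each dividing the next): x + 3, (x + 3)^2.

Check: the last factor (x + 3)^2 is the minimal polynomial, and the product (x + 3)^3 is the characteristic polynomial.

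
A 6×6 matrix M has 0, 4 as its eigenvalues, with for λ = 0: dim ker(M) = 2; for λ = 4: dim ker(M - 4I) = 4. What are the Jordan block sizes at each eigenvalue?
λ = 0: successive nullity increments [2] count blocks of size ≥ k; block sizes are [1, 1].
λ = 4: successive nullity increments [4] count blocks of size ≥ k; block sizes are [1, 1, 1, 1].

Jordan blocks: (0, 1), (0, 1), (4, 1), (4, 1), (4, 1), (4, 1)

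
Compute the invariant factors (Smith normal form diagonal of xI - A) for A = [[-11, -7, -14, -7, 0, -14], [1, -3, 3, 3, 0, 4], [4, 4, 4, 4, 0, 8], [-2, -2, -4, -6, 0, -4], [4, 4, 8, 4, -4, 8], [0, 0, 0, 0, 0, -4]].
The Jordan structure of A has elementary divisors (x + 4)^3, (x + 4), (x + 4), (x + 4). Arranging the block sizes at each eigenvalue in decreasing order and taking row products gives the invariant factors.

Invariant factors (smallest first, each dividing the next): x + 4, x + 4, x + 4, (x + 4)^3.

Check: the last factor (x + 4)^3 is the minimal polynomial, and the product (x + 4)^6 is the characteristic polynomial.

x + 4, x + 4, x + 4, (x + 4)^3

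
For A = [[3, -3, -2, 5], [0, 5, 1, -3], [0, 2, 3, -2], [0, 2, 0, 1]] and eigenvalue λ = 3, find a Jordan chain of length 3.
We seek v_1 ∈ ker((A - 3I)^3) \ ker((A - 3I)^2), then set v_{i+1} = (A - 3I) v_i.

One such chain is v_1 = [[3, -2, -1, -2]]^T, v_2 = [[-2, 1, 0, 0]]^T, v_3 = [[-3, 2, 2, 2]]^T. Check: (A - 3I) v_3 = [[0, 0, 0, 0]]^T = 0.

v_1 = [[3, -2, -1, -2]]^T, v_2 = [[-2, 1, 0, 0]]^T, v_3 = [[-3, 2, 2, 2]]^T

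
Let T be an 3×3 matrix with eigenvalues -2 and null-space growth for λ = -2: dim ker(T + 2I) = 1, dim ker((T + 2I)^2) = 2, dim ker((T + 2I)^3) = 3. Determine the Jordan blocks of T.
λ = -2: successive nullity increments [1, 1, 1] count blocks of size ≥ k; block sizes are [3].

Jordan blocks: (-2, 3)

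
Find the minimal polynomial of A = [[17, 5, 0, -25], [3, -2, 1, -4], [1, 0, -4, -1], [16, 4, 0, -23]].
m_A(x) = (x + 3)^3

The characteristic polynomial factors as (x + 3)^4. The minimal polynomial is ∏(x - λ)^{k_λ} where k_λ is the size of the largest Jordan block at λ.

For λ = -3: rank(A + 3I) = 2, and the largest Jordan block has size 3 (the smallest k with rank((A + 3I)^k) = rank((A + 3I)^(k+1))).

So m_A(x) = (x + 3)^3.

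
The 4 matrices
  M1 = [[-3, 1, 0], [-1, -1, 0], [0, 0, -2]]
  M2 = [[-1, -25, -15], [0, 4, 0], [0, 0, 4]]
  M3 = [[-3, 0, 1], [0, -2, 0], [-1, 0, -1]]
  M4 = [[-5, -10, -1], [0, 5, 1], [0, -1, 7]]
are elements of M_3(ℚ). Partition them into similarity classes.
3 classes: {M1, M3}, {M2}, {M4}

Characteristic polynomials: χ_{M1} = (x + 2)^3, χ_{M2} = (x - 4)^2(x + 1), χ_{M3} = (x + 2)^3, χ_{M4} = (x - 6)^2(x + 5).

{M1, M3}: invariant factors x + 2, (x + 2)^2.

{M2}: invariant factors x - 4, (x - 4)(x + 1).

{M4}: invariant factors (x - 6)^2(x + 5).

Matrices are similar if and only if their invariant-factor lists agree; the partition into similarity classes is {M1, M3}, {M2}, {M4}.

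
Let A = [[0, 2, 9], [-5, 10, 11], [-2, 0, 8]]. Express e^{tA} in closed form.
A has Jordan form J = [[6, 1, 0], [0, 6, 1], [0, 0, 6]] with A = PJP^{-1}, so e^{tA} = P e^{tJ} P^{-1}.

For a Jordan block J_k(λ), e^{tJ_k(λ)} = e^{λt} · (I + tN + t^2 N^2/2! + ... + t^{k-1} N^{k-1}/(k-1)!) where N is the nilpotent superdiagonal part.

Assembling the blocks and conjugating back gives the entries of e^{tA} as shown above.

e^{tA} = [[(4*t^2 - 6*t + 1)*e^{6*t}, 2*t*(1 - t)*e^{6*t}, t*(9 - 7*t)*e^{6*t}], [t*(-6*t - 5)*e^{6*t}, (3*t^2 + 4*t + 1)*e^{6*t}, t*(21*t + 22)*e^{6*t}/2], [2*t*(2*t - 1)*e^{6*t}, -2*t^2*e^{6*t}, (-7*t^2 + 2*t + 1)*e^{6*t}]]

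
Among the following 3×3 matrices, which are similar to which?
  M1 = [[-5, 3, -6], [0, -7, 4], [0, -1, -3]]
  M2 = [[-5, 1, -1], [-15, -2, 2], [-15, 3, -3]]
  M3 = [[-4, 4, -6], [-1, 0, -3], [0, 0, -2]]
Characteristic polynomials: χ_{M1} = (x + 5)^3, χ_{M2} = x(x + 5)^2, χ_{M3} = (x + 2)^3.

{M1}: invariant factors x + 5, (x + 5)^2.

{M2}: invariant factors x(x + 5)^2.

{M3}: invariant factors x + 2, (x + 2)^2.

Matrices are similar if and only if their invariant-factor lists agree; the partition into similarity classes is {M1}, {M2}, {M3}.

3 classes: {M1}, {M2}, {M3}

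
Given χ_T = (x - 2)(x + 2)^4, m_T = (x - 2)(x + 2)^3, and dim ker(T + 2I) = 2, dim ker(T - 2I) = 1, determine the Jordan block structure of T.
Jordan blocks: (-2, 3), (-2, 1), (2, 1)

λ = -2: algebraic multiplicity 4 (exponent in χ_T), largest block size 3 (exponent in m_T), 2 blocks (geometric multiplicity). These force block sizes [3, 1].
λ = 2: algebraic multiplicity 1 (exponent in χ_T), largest block size 1 (exponent in m_T), 1 block (geometric multiplicity). This forces block sizes [1].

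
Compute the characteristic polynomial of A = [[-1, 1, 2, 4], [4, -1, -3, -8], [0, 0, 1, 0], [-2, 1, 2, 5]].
xI - A = [[x + 1, -1, -2, -4], [-4, x + 1, 3, 8], [0, 0, x - 1, 0], [2, -1, -2, x - 5]].

Expanding det(xI - A) along the first row:
det(xI - A) = + (x + 1)·det([[x + 1, 3, 8], [0, x - 1, 0], [-1, -2, x - 5]]) - (-1)·det([[-4, 3, 8], [0, x - 1, 0], [2, -2, x - 5]]) + (-2)·det([[-4, x + 1, 8], [0, 0, 0], [2, -1, x - 5]]) - (-4)·det([[-4, x + 1, 3], [0, 0, x - 1], [2, -1, -2]]).

Evaluating gives χ_A(x) = x^4 - 4x^3 + 6x^2 - 4x + 1 = (x - 1)^4.

χ_A(x) = (x - 1)^4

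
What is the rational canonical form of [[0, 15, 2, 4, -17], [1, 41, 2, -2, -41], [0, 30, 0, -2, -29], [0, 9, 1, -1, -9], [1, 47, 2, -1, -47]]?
R = [[0, 0, 0, 0, -45], [1, 0, 0, 0, -39], [0, 1, 0, 0, -41], [0, 0, 1, 0, -17], [0, 0, 0, 1, -7]]

The invariant factors of A (the non-unit diagonal entries of the Smith normal form of xI - A over ℚ[x]) are (x + 5)(x^2 + x + 3)^2, each dividing the next. The characteristic polynomial is their product, (x + 5)(x^2 + x + 3)^2.

The rational canonical form is the block-diagonal matrix of companion matrices C(f_i):
R = [[0, 0, 0, 0, -45], [1, 0, 0, 0, -39], [0, 1, 0, 0, -41], [0, 0, 1, 0, -17], [0, 0, 0, 1, -7]].

Note the characteristic polynomial does not split into linear factors over ℚ, so A has no Jordan form over ℚ; the rational canonical form exists over any field.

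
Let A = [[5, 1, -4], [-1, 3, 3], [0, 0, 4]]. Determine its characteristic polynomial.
χ_A(x) = (x - 4)^3

xI - A = [[x - 5, -1, 4], [1, x - 3, -3], [0, 0, x - 4]].

Expanding det(xI - A) along the first row:
det(xI - A) = + (x - 5)·det([[x - 3, -3], [0, x - 4]]) - (-1)·det([[1, -3], [0, x - 4]]) + (4)·det([[1, x - 3], [0, 0]]).

Evaluating gives χ_A(x) = x^3 - 12x^2 + 48x - 64 = (x - 4)^3.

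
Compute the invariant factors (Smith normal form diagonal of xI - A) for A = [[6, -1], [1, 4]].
The Jordan structure of A has elementary divisors (x - 5)^2. Arranging the block sizes at each eigenvalue in decreasing order and taking row products gives the invariant factors.

Invariant factors (smallest first, each dividing the next): (x - 5)^2.

Check: the last factor (x - 5)^2 is the minimal polynomial, and the product (x - 5)^2 is the characteristic polynomial.

(x - 5)^2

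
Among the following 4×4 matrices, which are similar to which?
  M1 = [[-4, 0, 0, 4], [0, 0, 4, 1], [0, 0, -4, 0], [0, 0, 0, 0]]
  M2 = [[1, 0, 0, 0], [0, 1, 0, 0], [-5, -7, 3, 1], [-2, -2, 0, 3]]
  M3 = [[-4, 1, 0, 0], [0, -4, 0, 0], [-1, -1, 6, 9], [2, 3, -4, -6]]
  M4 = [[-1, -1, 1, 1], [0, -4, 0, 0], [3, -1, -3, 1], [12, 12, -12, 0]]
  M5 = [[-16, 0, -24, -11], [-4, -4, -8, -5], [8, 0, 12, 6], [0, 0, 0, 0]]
Characteristic polynomials: χ_{M1} = x^2(x + 4)^2, χ_{M2} = (x - 3)^2(x - 1)^2, χ_{M3} = x^2(x + 4)^2, χ_{M4} = x^2(x + 4)^2, χ_{M5} = x^2(x + 4)^2.

{M1, M4, M5}: invariant factors x + 4, x^2(x + 4).

{M2}: invariant factors x - 1, (x - 3)^2(x - 1).

{M3}: invariant factors x^2(x + 4)^2.

Matrices are similar if and only if their invariant-factor lists agree; the partition into similarity classes is {M1, M4, M5}, {M2}, {M3}.

3 classes: {M1, M4, M5}, {M2}, {M3}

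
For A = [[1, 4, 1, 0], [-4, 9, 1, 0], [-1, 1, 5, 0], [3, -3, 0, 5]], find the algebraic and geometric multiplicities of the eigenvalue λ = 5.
The characteristic polynomial is (x - 5)^4, so the factor x - 5 appears with exponent 4: the algebraic multiplicity is 4.

rank(A - 5I) = 2, so the eigenspace has dimension 4 - 2 = 2: the geometric multiplicity is 2.

Since 2 < 4, A is not diagonalizable.

algebraic multiplicity 4, geometric multiplicity 2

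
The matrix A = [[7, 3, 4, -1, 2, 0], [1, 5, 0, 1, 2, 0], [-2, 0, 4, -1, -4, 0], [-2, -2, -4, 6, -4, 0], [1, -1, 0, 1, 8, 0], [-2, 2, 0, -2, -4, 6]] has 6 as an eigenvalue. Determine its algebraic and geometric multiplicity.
algebraic multiplicity 6, geometric multiplicity 4

The characteristic polynomial is (x - 6)^6, so the factor x - 6 appears with exponent 6: the algebraic multiplicity is 6.

rank(A - 6I) = 2, so the eigenspace has dimension 6 - 2 = 4: the geometric multiplicity is 4.

Since 4 < 6, A is not diagonalizable.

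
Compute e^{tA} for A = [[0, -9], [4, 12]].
e^{tA} = [[(1 - 6*t)*e^{6*t}, -9*t*e^{6*t}], [4*t*e^{6*t}, (6*t + 1)*e^{6*t}]]

A has Jordan form J = [[6, 1], [0, 6]] with A = PJP^{-1}, so e^{tA} = P e^{tJ} P^{-1}.

For a Jordan block J_k(λ), e^{tJ_k(λ)} = e^{λt} · (I + tN + t^2 N^2/2! + ... + t^{k-1} N^{k-1}/(k-1)!) where N is the nilpotent superdiagonal part.

Assembling the blocks and conjugating back gives the entries of e^{tA} as shown above.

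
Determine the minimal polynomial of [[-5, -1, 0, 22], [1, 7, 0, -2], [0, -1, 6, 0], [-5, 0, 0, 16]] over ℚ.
m_A(x) = (x - 6)^3

The characteristic polynomial factors as (x - 6)^4. The minimal polynomial is ∏(x - λ)^{k_λ} where k_λ is the size of the largest Jordan block at λ.

For λ = 6: rank(A - 6I) = 2, and the largest Jordan block has size 3 (the smallest k with rank((A - 6I)^k) = rank((A - 6I)^(k+1))).

So m_A(x) = (x - 6)^3.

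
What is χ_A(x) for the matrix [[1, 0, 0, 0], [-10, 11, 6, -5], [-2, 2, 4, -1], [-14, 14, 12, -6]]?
xI - A = [[x - 1, 0, 0, 0], [10, x - 11, -6, 5], [2, -2, x - 4, 1], [14, -14, -12, x + 6]].

Expanding det(xI - A) along the first row:
det(xI - A) = + (x - 1)·det([[x - 11, -6, 5], [-2, x - 4, 1], [-14, -12, x + 6]]) - (0)·det([[10, -6, 5], [2, x - 4, 1], [14, -12, x + 6]]) + (0)·det([[10, x - 11, 5], [2, -2, 1], [14, -14, x + 6]]) - (0)·det([[10, x - 11, -6], [2, -2, x - 4], [14, -14, -12]]).

Evaluating gives χ_A(x) = x^4 - 10x^3 + 33x^2 - 40x + 16 = (x - 4)^2(x - 1)^2.

χ_A(x) = (x - 4)^2(x - 1)^2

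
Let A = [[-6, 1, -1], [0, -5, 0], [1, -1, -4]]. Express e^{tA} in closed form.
e^{tA} = [[(1 - t)*e^{-5*t}, t*e^{-5*t}, -t*e^{-5*t}], [0, e^{-5*t}, 0], [t*e^{-5*t}, -t*e^{-5*t}, (t + 1)*e^{-5*t}]]

A has Jordan form J = [[-5, 1, 0], [0, -5, 0], [0, 0, -5]] with A = PJP^{-1}, so e^{tA} = P e^{tJ} P^{-1}.

For a Jordan block J_k(λ), e^{tJ_k(λ)} = e^{λt} · (I + tN + t^2 N^2/2! + ... + t^{k-1} N^{k-1}/(k-1)!) where N is the nilpotent superdiagonal part.

Assembling the blocks and conjugating back gives the entries of e^{tA} as shown above.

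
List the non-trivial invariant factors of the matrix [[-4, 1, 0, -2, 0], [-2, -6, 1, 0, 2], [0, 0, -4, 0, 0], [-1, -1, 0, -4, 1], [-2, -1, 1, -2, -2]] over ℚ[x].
(x + 4)^2, (x + 4)^3

The Jordan structure of A has elementary divisors (x + 4)^3, (x + 4)^2. Arranging the block sizes at each eigenvalue in decreasing order and taking row products gives the invariant factors.

Invariant factors (smallest first, each dividing the next): (x + 4)^2, (x + 4)^3.

Check: the last factor (x + 4)^3 is the minimal polynomial, and the product (x + 4)^5 is the characteristic polynomial.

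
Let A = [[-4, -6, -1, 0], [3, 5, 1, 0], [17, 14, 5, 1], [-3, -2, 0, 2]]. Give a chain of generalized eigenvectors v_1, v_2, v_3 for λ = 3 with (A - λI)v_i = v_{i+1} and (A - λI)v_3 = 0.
We seek v_1 ∈ ker((A - 3I)^3) \ ker((A - 3I)^2), then set v_{i+1} = (A - 3I) v_i.

One such chain is v_1 = [[0, 0, 0, 1]]^T, v_2 = [[0, 0, 1, -1]]^T, v_3 = [[-1, 1, 1, 1]]^T. Check: (A - 3I) v_3 = [[0, 0, 0, 0]]^T = 0.

v_1 = [[0, 0, 0, 1]]^T, v_2 = [[0, 0, 1, -1]]^T, v_3 = [[-1, 1, 1, 1]]^T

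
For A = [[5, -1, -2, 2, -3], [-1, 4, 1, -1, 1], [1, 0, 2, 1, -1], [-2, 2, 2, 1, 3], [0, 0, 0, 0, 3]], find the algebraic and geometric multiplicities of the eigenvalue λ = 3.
The characteristic polynomial is (x - 3)^5, so the factor x - 3 appears with exponent 5: the algebraic multiplicity is 5.

rank(A - 3I) = 3, so the eigenspace has dimension 5 - 3 = 2: the geometric multiplicity is 2.

Since 2 < 5, A is not diagonalizable.

algebraic multiplicity 5, geometric multiplicity 2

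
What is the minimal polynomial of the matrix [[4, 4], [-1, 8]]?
m_A(x) = (x - 6)^2

The characteristic polynomial factors as (x - 6)^2. The minimal polynomial is ∏(x - λ)^{k_λ} where k_λ is the size of the largest Jordan block at λ.

For λ = 6: rank(A - 6I) = 1, and the largest Jordan block has size 2 (the smallest k with rank((A - 6I)^k) = rank((A - 6I)^(k+1))).

So m_A(x) = (x - 6)^2.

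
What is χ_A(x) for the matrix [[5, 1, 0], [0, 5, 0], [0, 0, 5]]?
xI - A = [[x - 5, -1, 0], [0, x - 5, 0], [0, 0, x - 5]].

Expanding det(xI - A) along the first row:
det(xI - A) = + (x - 5)·det([[x - 5, 0], [0, x - 5]]) - (-1)·det([[0, 0], [0, x - 5]]) + (0)·det([[0, x - 5], [0, 0]]).

Evaluating gives χ_A(x) = x^3 - 15x^2 + 75x - 125 = (x - 5)^3.

χ_A(x) = (x - 5)^3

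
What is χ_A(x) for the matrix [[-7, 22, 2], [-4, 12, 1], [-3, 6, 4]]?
χ_A(x) = (x - 4)^2(x - 1)

xI - A = [[x + 7, -22, -2], [4, x - 12, -1], [3, -6, x - 4]].

Expanding det(xI - A) along the first row:
det(xI - A) = + (x + 7)·det([[x - 12, -1], [-6, x - 4]]) - (-22)·det([[4, -1], [3, x - 4]]) + (-2)·det([[4, x - 12], [3, -6]]).

Evaluating gives χ_A(x) = x^3 - 9x^2 + 24x - 16 = (x - 4)^2(x - 1).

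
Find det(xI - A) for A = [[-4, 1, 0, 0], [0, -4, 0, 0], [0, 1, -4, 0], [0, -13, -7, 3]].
xI - A = [[x + 4, -1, 0, 0], [0, x + 4, 0, 0], [0, -1, x + 4, 0], [0, 13, 7, x - 3]].

Expanding det(xI - A) along the first row:
det(xI - A) = + (x + 4)·det([[x + 4, 0, 0], [-1, x + 4, 0], [13, 7, x - 3]]) - (-1)·det([[0, 0, 0], [0, x + 4, 0], [0, 7, x - 3]]) + (0)·det([[0, x + 4, 0], [0, -1, 0], [0, 13, x - 3]]) - (0)·det([[0, x + 4, 0], [0, -1, x + 4], [0, 13, 7]]).

Evaluating gives χ_A(x) = x^4 + 9x^3 + 12x^2 - 80x - 192 = (x - 3)(x + 4)^3.

χ_A(x) = (x - 3)(x + 4)^3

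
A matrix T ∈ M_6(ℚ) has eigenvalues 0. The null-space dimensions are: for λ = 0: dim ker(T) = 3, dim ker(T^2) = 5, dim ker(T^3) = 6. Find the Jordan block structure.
λ = 0: successive nullity increments [3, 2, 1] count blocks of size ≥ k; block sizes are [3, 2, 1].

Jordan blocks: (0, 3), (0, 2), (0, 1)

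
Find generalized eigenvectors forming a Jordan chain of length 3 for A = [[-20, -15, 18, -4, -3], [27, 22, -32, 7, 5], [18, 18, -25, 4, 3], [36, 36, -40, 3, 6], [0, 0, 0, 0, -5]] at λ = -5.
We seek v_1 ∈ ker((A + 5I)^3) \ ker((A + 5I)^2), then set v_{i+1} = (A + 5I) v_i.

One such chain is v_1 = [[0, 0, 0, 1, 0]]^T, v_2 = [[-4, 7, 4, 8, 0]]^T, v_3 = [[-5, 9, 6, 12, 0]]^T. Check: (A + 5I) v_3 = [[0, 0, 0, 0, 0]]^T = 0.

v_1 = [[0, 0, 0, 1, 0]]^T, v_2 = [[-4, 7, 4, 8, 0]]^T, v_3 = [[-5, 9, 6, 12, 0]]^T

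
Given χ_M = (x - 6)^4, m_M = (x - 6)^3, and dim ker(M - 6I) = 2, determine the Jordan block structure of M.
Jordan blocks: (6, 3), (6, 1)

λ = 6: algebraic multiplicity 4 (exponent in χ_M), largest block size 3 (exponent in m_M), 2 blocks (geometric multiplicity). These force block sizes [3, 1].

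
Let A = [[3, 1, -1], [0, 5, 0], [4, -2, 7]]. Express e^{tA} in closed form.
e^{tA} = [[(1 - 2*t)*e^{5*t}, t*e^{5*t}, -t*e^{5*t}], [0, e^{5*t}, 0], [4*t*e^{5*t}, -2*t*e^{5*t}, (2*t + 1)*e^{5*t}]]

A has Jordan form J = [[5, 1, 0], [0, 5, 0], [0, 0, 5]] with A = PJP^{-1}, so e^{tA} = P e^{tJ} P^{-1}.

For a Jordan block J_k(λ), e^{tJ_k(λ)} = e^{λt} · (I + tN + t^2 N^2/2! + ... + t^{k-1} N^{k-1}/(k-1)!) where N is the nilpotent superdiagonal part.

Assembling the blocks and conjugating back gives the entries of e^{tA} as shown above.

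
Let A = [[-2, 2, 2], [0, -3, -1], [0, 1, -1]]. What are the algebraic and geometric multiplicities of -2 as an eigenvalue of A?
algebraic multiplicity 3, geometric multiplicity 2

The characteristic polynomial is (x + 2)^3, so the factor x + 2 appears with exponent 3: the algebraic multiplicity is 3.

rank(A + 2I) = 1, so the eigenspace has dimension 3 - 1 = 2: the geometric multiplicity is 2.

Since 2 < 3, A is not diagonalizable.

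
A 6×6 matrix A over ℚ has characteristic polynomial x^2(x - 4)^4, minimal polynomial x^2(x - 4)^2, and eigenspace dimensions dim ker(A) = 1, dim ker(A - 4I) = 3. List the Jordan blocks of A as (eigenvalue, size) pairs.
Jordan blocks: (0, 2), (4, 2), (4, 1), (4, 1)

λ = 0: algebraic multiplicity 2 (exponent in χ_A), largest block size 2 (exponent in m_A), 1 block (geometric multiplicity). This forces block sizes [2].
λ = 4: algebraic multiplicity 4 (exponent in χ_A), largest block size 2 (exponent in m_A), 3 blocks (geometric multiplicity). These force block sizes [2, 1, 1].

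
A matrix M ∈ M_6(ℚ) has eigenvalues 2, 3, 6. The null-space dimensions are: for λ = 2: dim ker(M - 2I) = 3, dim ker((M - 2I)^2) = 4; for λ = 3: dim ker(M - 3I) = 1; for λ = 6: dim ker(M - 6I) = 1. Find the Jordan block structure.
Jordan blocks: (2, 2), (2, 1), (2, 1), (3, 1), (6, 1)

λ = 2: successive nullity increments [3, 1] count blocks of size ≥ k; block sizes are [2, 1, 1].
λ = 3: successive nullity increments [1] count blocks of size ≥ k; block sizes are [1].
λ = 6: successive nullity increments [1] count blocks of size ≥ k; block sizes are [1].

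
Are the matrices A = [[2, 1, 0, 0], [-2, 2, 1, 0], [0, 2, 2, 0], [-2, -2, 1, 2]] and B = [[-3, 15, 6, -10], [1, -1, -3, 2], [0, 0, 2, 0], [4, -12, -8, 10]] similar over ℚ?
Two matrices over a field are similar if and only if they have the same invariant factors.

Both A and B have characteristic polynomial (x - 2)^4 and minimal polynomial (x - 2)^3. Computing further, both have invariant factors x - 2, (x - 2)^3. Hence A and B are similar.

Yes.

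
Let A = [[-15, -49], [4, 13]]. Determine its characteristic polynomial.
xI - A = [[x + 15, 49], [-4, x - 13]].

Expanding det(xI - A) along the first row:
det(xI - A) = + (x + 15)·det([[x - 13]]) - (49)·det([[-4]]).

Evaluating gives χ_A(x) = x^2 + 2x + 1 = (x + 1)^2.

χ_A(x) = (x + 1)^2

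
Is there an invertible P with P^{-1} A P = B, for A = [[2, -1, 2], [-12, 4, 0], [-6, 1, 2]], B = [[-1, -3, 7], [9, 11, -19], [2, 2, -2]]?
Yes.

Two matrices over a field are similar if and only if they have the same invariant factors.

Both A and B have characteristic polynomial (x - 4)(x - 2)^2 and minimal polynomial (x - 4)(x - 2)^2. Computing further, both have invariant factors (x - 4)(x - 2)^2. Hence A and B are similar.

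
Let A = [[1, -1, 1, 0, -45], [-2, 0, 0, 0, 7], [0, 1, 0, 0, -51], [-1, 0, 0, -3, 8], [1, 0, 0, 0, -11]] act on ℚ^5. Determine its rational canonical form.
The invariant factors of A (the non-unit diagonal entries of the Smith normal form of xI - A over ℚ[x]) are x + 3, (x + 1)^2(x + 3)(x + 5), each dividing the next. The characteristic polynomial is their product, (x + 1)^2(x + 3)^2(x + 5).

The rational canonical form is the block-diagonal matrix of companion matrices C(f_i):
R = [[-3, 0, 0, 0, 0], [0, 0, 0, 0, -15], [0, 1, 0, 0, -38], [0, 0, 1, 0, -32], [0, 0, 0, 1, -10]].

R = [[-3, 0, 0, 0, 0], [0, 0, 0, 0, -15], [0, 1, 0, 0, -38], [0, 0, 1, 0, -32], [0, 0, 0, 1, -10]]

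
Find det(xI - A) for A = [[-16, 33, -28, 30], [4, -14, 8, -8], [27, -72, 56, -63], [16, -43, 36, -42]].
χ_A(x) = (x + 4)^4

xI - A = [[x + 16, -33, 28, -30], [-4, x + 14, -8, 8], [-27, 72, x - 56, 63], [-16, 43, -36, x + 42]].

Expanding det(xI - A) along the first row:
det(xI - A) = + (x + 16)·det([[x + 14, -8, 8], [72, x - 56, 63], [43, -36, x + 42]]) - (-33)·det([[-4, -8, 8], [-27, x - 56, 63], [-16, -36, x + 42]]) + (28)·det([[-4, x + 14, 8], [-27, 72, 63], [-16, 43, x + 42]]) - (-30)·det([[-4, x + 14, -8], [-27, 72, x - 56], [-16, 43, -36]]).

Evaluating gives χ_A(x) = x^4 + 16x^3 + 96x^2 + 256x + 256 = (x + 4)^4.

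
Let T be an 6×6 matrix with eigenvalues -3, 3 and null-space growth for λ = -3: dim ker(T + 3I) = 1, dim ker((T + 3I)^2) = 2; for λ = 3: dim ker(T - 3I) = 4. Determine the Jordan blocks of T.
Jordan blocks: (-3, 2), (3, 1), (3, 1), (3, 1), (3, 1)

λ = -3: successive nullity increments [1, 1] count blocks of size ≥ k; block sizes are [2].
λ = 3: successive nullity increments [4] count blocks of size ≥ k; block sizes are [1, 1, 1, 1].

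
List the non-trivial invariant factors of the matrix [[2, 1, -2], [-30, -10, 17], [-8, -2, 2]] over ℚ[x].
The Jordan structure of A has elementary divisors (x + 2)^3. Arranging the block sizes at each eigenvalue in decreasing order and taking row products gives the invariant factors.

Invariant factors (smallest first, each dividing the next): (x + 2)^3.

Check: the last factor (x + 2)^3 is the minimal polynomial, and the product (x + 2)^3 is the characteristic polynomial.

(x + 2)^3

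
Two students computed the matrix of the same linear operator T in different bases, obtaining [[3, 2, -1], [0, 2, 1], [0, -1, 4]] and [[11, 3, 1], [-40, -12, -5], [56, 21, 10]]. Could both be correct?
Both have characteristic polynomial (x - 3)^3, but the minimal polynomial of A is (x - 3)^3 while the minimal polynomial of B is (x - 3)^2. The minimal polynomial is a similarity invariant, so A and B are not similar.

No.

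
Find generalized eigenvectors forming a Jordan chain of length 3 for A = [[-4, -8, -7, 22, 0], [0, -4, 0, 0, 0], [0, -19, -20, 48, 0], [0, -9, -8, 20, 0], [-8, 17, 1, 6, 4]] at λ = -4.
v_1 = [[0, -1, 1, 0, 2]]^T, v_2 = [[1, 0, 3, 1, 0]]^T, v_3 = [[1, 0, 0, 0, 1]]^T

We seek v_1 ∈ ker((A + 4I)^3) \ ker((A + 4I)^2), then set v_{i+1} = (A + 4I) v_i.

One such chain is v_1 = [[0, -1, 1, 0, 2]]^T, v_2 = [[1, 0, 3, 1, 0]]^T, v_3 = [[1, 0, 0, 0, 1]]^T. Check: (A + 4I) v_3 = [[0, 0, 0, 0, 0]]^T = 0.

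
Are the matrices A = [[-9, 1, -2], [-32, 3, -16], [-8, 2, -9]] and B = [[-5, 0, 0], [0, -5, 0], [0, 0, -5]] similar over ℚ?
No.

Both have characteristic polynomial (x + 5)^3, but the minimal polynomial of A is (x + 5)^2 while the minimal polynomial of B is x + 5. The minimal polynomial is a similarity invariant, so A and B are not similar.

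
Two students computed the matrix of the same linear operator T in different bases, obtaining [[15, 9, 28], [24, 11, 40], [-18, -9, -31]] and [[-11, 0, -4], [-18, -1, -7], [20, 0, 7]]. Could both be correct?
Two matrices over a field are similar if and only if they have the same invariant factors.

Both A and B have characteristic polynomial (x + 1)^2(x + 3) and minimal polynomial (x + 1)^2(x + 3). Computing further, both have invariant factors (x + 1)^2(x + 3). Hence A and B are similar.

Yes.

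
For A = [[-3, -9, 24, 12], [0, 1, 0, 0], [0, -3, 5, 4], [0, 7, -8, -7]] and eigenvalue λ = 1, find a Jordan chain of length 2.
We seek v_1 ∈ ker((A - I)^2) \ ker(A - I), then set v_{i+1} = (A - I) v_i.

One such chain is v_1 = [[0, 1, 0, 1]]^T, v_2 = [[3, 0, 1, -1]]^T. Check: (A - I) v_2 = [[0, 0, 0, 0]]^T = 0.

v_1 = [[0, 1, 0, 1]]^T, v_2 = [[3, 0, 1, -1]]^T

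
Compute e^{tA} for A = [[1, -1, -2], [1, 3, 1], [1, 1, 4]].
A has Jordan form J = [[2, 0, 0], [0, 3, 1], [0, 0, 3]] with A = PJP^{-1}, so e^{tA} = P e^{tJ} P^{-1}.

For a Jordan block J_k(λ), e^{tJ_k(λ)} = e^{λt} · (I + tN + t^2 N^2/2! + ... + t^{k-1} N^{k-1}/(k-1)!) where N is the nilpotent superdiagonal part.

Assembling the blocks and conjugating back gives the entries of e^{tA} as shown above.

e^{tA} = [[(-t*e^{t} + 1)*e^{2*t}, -t*e^{3*t}, (-t*e^{t} - e^{t} + 1)*e^{2*t}], [(e^{t} - 1)*e^{2*t}, e^{3*t}, (e^{t} - 1)*e^{2*t}], [t*e^{3*t}, t*e^{3*t}, (t + 1)*e^{3*t}]]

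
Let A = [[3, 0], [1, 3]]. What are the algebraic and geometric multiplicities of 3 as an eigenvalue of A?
The characteristic polynomial is (x - 3)^2, so the factor x - 3 appears with exponent 2: the algebraic multiplicity is 2.

rank(A - 3I) = 1, so the eigenspace has dimension 2 - 1 = 1: the geometric multiplicity is 1.

Since 1 < 2, A is not diagonalizable.

algebraic multiplicity 2, geometric multiplicity 1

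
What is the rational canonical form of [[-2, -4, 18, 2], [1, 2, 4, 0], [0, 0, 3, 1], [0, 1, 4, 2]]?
R = [[0, 0, 0, 20], [1, 0, 0, 6], [0, 1, 0, -2], [0, 0, 1, 5]]

The invariant factors of A (the non-unit diagonal entries of the Smith normal form of xI - A over ℚ[x]) are (x - 5)(x^3 + 2x + 4), each dividing the next. The characteristic polynomial is their product, (x - 5)(x^3 + 2x + 4).

The rational canonical form is the block-diagonal matrix of companion matrices C(f_i):
R = [[0, 0, 0, 20], [1, 0, 0, 6], [0, 1, 0, -2], [0, 0, 1, 5]].

Note the characteristic polynomial does not split into linear factors over ℚ, so A has no Jordan form over ℚ; the rational canonical form exists over any field.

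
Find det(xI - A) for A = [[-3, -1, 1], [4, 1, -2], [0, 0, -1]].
xI - A = [[x + 3, 1, -1], [-4, x - 1, 2], [0, 0, x + 1]].

Expanding det(xI - A) along the first row:
det(xI - A) = + (x + 3)·det([[x - 1, 2], [0, x + 1]]) - (1)·det([[-4, 2], [0, x + 1]]) + (-1)·det([[-4, x - 1], [0, 0]]).

Evaluating gives χ_A(x) = x^3 + 3x^2 + 3x + 1 = (x + 1)^3.

χ_A(x) = (x + 1)^3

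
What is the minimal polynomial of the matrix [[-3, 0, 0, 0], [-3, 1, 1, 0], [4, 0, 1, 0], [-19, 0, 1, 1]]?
m_A(x) = (x - 1)^2(x + 3)

The characteristic polynomial factors as (x - 1)^3(x + 3). The minimal polynomial is ∏(x - λ)^{k_λ} where k_λ is the size of the largest Jordan block at λ.

For λ = -3: rank(A + 3I) = 3, and the largest Jordan block has size 1 (the smallest k with rank((A + 3I)^k) = rank((A + 3I)^(k+1))).
For λ = 1: rank(A - I) = 2, and the largest Jordan block has size 2 (the smallest k with rank((A - I)^k) = rank((A - I)^(k+1))).

So m_A(x) = (x - 1)^2(x + 3).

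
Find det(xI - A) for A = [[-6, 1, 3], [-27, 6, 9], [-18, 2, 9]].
χ_A(x) = (x - 3)^3

xI - A = [[x + 6, -1, -3], [27, x - 6, -9], [18, -2, x - 9]].

Expanding det(xI - A) along the first row:
det(xI - A) = + (x + 6)·det([[x - 6, -9], [-2, x - 9]]) - (-1)·det([[27, -9], [18, x - 9]]) + (-3)·det([[27, x - 6], [18, -2]]).

Evaluating gives χ_A(x) = x^3 - 9x^2 + 27x - 27 = (x - 3)^3.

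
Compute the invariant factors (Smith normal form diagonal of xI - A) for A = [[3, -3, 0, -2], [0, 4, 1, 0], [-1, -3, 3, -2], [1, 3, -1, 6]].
The Jordan structure of A has elementary divisors (x - 4)^3, (x - 4). Arranging the block sizes at each eigenvalue in decreasing order and taking row products gives the invariant factors.

Invariant factors (smallest first, each dividing the next): x - 4, (x - 4)^3.

Check: the last factor (x - 4)^3 is the minimal polynomial, and the product (x - 4)^4 is the characteristic polynomial.

x - 4, (x - 4)^3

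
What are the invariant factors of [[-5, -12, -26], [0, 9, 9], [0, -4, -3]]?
The Jordan structure of A has elementary divisors (x + 5), (x - 3)^2. Arranging the block sizes at each eigenvalue in decreasing order and taking row products gives the invariant factors.

Invariant factors (smallest first, each dividing the next): (x - 3)^2(x + 5).

Check: the last factor (x - 3)^2(x + 5) is the minimal polynomial, and the product (x - 3)^2(x + 5) is the characteristic polynomial.

(x - 3)^2(x + 5)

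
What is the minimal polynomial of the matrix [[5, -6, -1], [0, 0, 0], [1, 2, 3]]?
The characteristic polynomial factors as x(x - 4)^2. The minimal polynomial is ∏(x - λ)^{k_λ} where k_λ is the size of the largest Jordan block at λ.

For λ = 0: rank(A) = 2, and the largest Jordan block has size 1 (the smallest k with rank(A^k) = rank(A^(k+1))).
For λ = 4: rank(A - 4I) = 2, and the largest Jordan block has size 2 (the smallest k with rank((A - 4I)^k) = rank((A - 4I)^(k+1))).

So m_A(x) = x(x - 4)^2.

m_A(x) = x(x - 4)^2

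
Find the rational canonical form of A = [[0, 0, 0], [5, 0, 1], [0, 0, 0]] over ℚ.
R = [[0, 0, 0], [0, 0, 0], [0, 1, 0]]

The invariant factors of A (the non-unit diagonal entries of the Smith normal form of xI - A over ℚ[x]) are x, x^2, each dividing the next. The characteristic polynomial is their product, x^3.

The rational canonical form is the block-diagonal matrix of companion matrices C(f_i):
R = [[0, 0, 0], [0, 0, 0], [0, 1, 0]].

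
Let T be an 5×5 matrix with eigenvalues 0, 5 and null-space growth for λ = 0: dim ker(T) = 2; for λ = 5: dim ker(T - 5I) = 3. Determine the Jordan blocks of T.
λ = 0: successive nullity increments [2] count blocks of size ≥ k; block sizes are [1, 1].
λ = 5: successive nullity increments [3] count blocks of size ≥ k; block sizes are [1, 1, 1].

Jordan blocks: (0, 1), (0, 1), (5, 1), (5, 1), (5, 1)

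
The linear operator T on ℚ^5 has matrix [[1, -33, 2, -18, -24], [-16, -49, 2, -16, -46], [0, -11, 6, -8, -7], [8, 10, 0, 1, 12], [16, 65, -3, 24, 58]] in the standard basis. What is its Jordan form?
J = [[1, 1, 0, 0, 0], [0, 1, 0, 0, 0], [0, 0, 5, 1, 0], [0, 0, 0, 5, 0], [0, 0, 0, 0, 5]]

The characteristic polynomial is det(xI - A) = (x - 5)^3(x - 1)^2, so the eigenvalues are 1 (algebraic multiplicity 2), 5 (algebraic multiplicity 3).

For λ = 1: rank(A - I) = 4, rank((A - I)^2) = 3. The eigenspace has dimension 5 - 4 = 1, so there is 1 Jordan block; the rank sequence gives block sizes [2].

For λ = 5: rank(A - 5I) = 3, rank((A - 5I)^2) = 2. The eigenspace has dimension 5 - 3 = 2, so there are 2 Jordan blocks; the rank sequence gives block sizes [2, 1].

Assembling the blocks gives the Jordan form J above.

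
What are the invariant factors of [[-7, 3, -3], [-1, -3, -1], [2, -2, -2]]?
x + 4, (x + 4)^2

The Jordan structure of A has elementary divisors (x + 4)^2, (x + 4). Arranging the block sizes at each eigenvalue in decreasing order and taking row products gives the invariant factors.

Invariant factors (smallest first, each dividing the next): x + 4, (x + 4)^2.

Check: the last factor (x + 4)^2 is the minimal polynomial, and the product (x + 4)^3 is the characteristic polynomial.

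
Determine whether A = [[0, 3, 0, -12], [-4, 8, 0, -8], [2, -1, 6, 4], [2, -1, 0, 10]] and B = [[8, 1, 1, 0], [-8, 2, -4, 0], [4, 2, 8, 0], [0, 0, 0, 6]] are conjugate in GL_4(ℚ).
Two matrices over a field are similar if and only if they have the same invariant factors.

Both A and B have characteristic polynomial (x - 6)^4 and minimal polynomial (x - 6)^2. Computing further, both have invariant factors x - 6, x - 6, (x - 6)^2. Hence A and B are similar.

Yes.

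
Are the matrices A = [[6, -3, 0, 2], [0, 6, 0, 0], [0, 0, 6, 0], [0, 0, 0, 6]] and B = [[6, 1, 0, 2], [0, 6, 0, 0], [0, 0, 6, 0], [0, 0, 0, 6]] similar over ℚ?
Yes.

Two matrices over a field are similar if and only if they have the same invariant factors.

Both A and B have characteristic polynomial (x - 6)^4 and minimal polynomial (x - 6)^2. Computing further, both have invariant factors x - 6, x - 6, (x - 6)^2. Hence A and B are similar.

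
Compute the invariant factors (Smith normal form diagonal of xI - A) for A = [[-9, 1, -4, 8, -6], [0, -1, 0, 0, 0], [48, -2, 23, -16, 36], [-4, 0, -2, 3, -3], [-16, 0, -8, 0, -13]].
The Jordan structure of A has elementary divisors (x + 1)^2, (x + 1), (x - 3)^2. Arranging the block sizes at each eigenvalue in decreasing order and taking row products gives the invariant factors.

Invariant factors (smallest first, each dividing the next): x + 1, (x - 3)^2(x + 1)^2.

Check: the last factor (x - 3)^2(x + 1)^2 is the minimal polynomial, and the product (x - 3)^2(x + 1)^3 is the characteristic polynomial.

x + 1, (x - 3)^2(x + 1)^2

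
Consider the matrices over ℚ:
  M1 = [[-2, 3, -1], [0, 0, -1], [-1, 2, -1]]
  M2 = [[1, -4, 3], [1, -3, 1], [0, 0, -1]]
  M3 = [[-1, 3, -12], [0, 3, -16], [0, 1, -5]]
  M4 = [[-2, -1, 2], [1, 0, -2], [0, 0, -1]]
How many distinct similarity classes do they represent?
Characteristic polynomials: χ_{M1} = (x + 1)^3, χ_{M2} = (x + 1)^3, χ_{M3} = (x + 1)^3, χ_{M4} = (x + 1)^3.

{M1, M2}: invariant factors (x + 1)^3.

{M3, M4}: invariant factors x + 1, (x + 1)^2.

Matrices are similar if and only if their invariant-factor lists agree; the partition into similarity classes is {M1, M2}, {M3, M4}.

2 classes: {M1, M2}, {M3, M4}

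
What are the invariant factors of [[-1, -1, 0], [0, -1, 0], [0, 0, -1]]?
The Jordan structure of A has elementary divisors (x + 1)^2, (x + 1). Arranging the block sizes at each eigenvalue in decreasing order and taking row products gives the invariant factors.

Invariant factors (smallest first, each dividing the next): x + 1, (x + 1)^2.

Check: the last factor (x + 1)^2 is the minimal polynomial, and the product (x + 1)^3 is the characteristic polynomial.

x + 1, (x + 1)^2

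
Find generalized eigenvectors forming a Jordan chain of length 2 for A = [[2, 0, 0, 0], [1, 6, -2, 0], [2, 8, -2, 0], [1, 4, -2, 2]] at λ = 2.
We seek v_1 ∈ ker((A - 2I)^2) \ ker(A - 2I), then set v_{i+1} = (A - 2I) v_i.

One such chain is v_1 = [[1, -1, -2, 0]]^T, v_2 = [[0, 1, 2, 1]]^T. Check: (A - 2I) v_2 = [[0, 0, 0, 0]]^T = 0.

v_1 = [[1, -1, -2, 0]]^T, v_2 = [[0, 1, 2, 1]]^T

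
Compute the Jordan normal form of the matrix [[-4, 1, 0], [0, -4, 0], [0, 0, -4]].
J = [[-4, 1, 0], [0, -4, 0], [0, 0, -4]]

The characteristic polynomial is det(xI - A) = (x + 4)^3, so the eigenvalues are -4 (algebraic multiplicity 3).

For λ = -4: rank(A + 4I) = 1, rank((A + 4I)^2) = 0. The eigenspace has dimension 3 - 1 = 2, so there are 2 Jordan blocks; the rank sequence gives block sizes [2, 1].

Assembling the blocks gives the Jordan form J above.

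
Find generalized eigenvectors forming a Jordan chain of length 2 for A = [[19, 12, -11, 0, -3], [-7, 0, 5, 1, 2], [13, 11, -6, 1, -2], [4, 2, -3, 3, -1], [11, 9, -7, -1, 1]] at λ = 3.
v_1 = [[3, -1, 3, 2, 0]]^T, v_2 = [[3, -1, 3, 1, 1]]^T

We seek v_1 ∈ ker((A - 3I)^2) \ ker(A - 3I), then set v_{i+1} = (A - 3I) v_i.

One such chain is v_1 = [[3, -1, 3, 2, 0]]^T, v_2 = [[3, -1, 3, 1, 1]]^T. Check: (A - 3I) v_2 = [[0, 0, 0, 0, 0]]^T = 0.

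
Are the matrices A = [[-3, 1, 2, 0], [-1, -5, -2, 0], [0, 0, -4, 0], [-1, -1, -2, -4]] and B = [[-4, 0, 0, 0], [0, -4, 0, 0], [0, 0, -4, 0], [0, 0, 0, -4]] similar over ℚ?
Both have characteristic polynomial (x + 4)^4, but the minimal polynomial of A is (x + 4)^2 while the minimal polynomial of B is x + 4. The minimal polynomial is a similarity invariant, so A and B are not similar.

No.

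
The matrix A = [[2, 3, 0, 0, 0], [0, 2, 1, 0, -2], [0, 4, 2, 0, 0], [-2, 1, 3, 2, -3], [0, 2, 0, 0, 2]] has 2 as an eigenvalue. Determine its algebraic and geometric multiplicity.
The characteristic polynomial is (x - 2)^5, so the factor x - 2 appears with exponent 5: the algebraic multiplicity is 5.

rank(A - 2I) = 3, so the eigenspace has dimension 5 - 3 = 2: the geometric multiplicity is 2.

Since 2 < 5, A is not diagonalizable.

algebraic multiplicity 5, geometric multiplicity 2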